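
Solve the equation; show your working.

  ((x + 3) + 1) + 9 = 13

Step 1. [((x + 3) + 1) + 9 = 13] +9 is outermost — subtract 9 both sides ⇒ sub: (x + 3) + 1 = 4.
Step 2. [(x + 3) + 1 = 4] 1 comes off first (subtract 1). So sub: x + 3 = 3.
Step 3. [x + 3 = 3] subtract 3: x sits inside (… + 3), so sub: x = 0.

Answer: x ∈ {0}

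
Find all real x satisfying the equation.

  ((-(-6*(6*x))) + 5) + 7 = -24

Step 1. [((-(-6*(6*x))) + 5) + 7 = -24] 7 comes off first (subtract 7) ⇒ sub: (-(-6*(6*x))) + 5 = -31.
Step 2. [(-(-6*(6*x))) + 5 = -31] 5 comes off first (subtract 5) ⇒ sub: -(-6*(6*x)) = -36.
Step 3. [-(-6*(6*x)) = -36] leading − — multiply by −1. So neg: -6*(6*x) = 36.
Step 4. [-6*(6*x) = 36] LHS = -6·(…); ÷-6 both sides, so div: 6*x = -6.
Step 5. [6*x = -6] 6 out front; divide by 6. So div: x = -1.

Answer: x ∈ {-1}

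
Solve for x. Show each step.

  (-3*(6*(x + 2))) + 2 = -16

Step 1. [(-3*(6*(x + 2))) + 2 = -16] subtract 2: x sits inside (… + 2), so sub: -3*(6*(x + 2)) = -18.
Step 2. [-3*(6*(x + 2)) = -18] -3·(inner) — divide through by -3, so div: 6*(x + 2) = 6.
Step 3. [6*(x + 2) = 6] leading coefficient 6: divide by 6 ⇒ div: x + 2 = 1.
Step 4. [x + 2 = 1] +2 is outermost — subtract 2 both sides, so sub: x = -1.

Answer: x ∈ {-1}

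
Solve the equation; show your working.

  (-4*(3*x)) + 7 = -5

Step 1. [(-4*(3*x)) + 7 = -5] peel the +7: subtract 7 from each side, so sub: -4*(3*x) = -12.
Step 2. [-4*(3*x) = -12] -4 out front; divide by -4, so div: 3*x = 3.
Step 3. [3*x = 3] leading coefficient 3: divide by 3, so div: x = 1.

Answer: x ∈ {1}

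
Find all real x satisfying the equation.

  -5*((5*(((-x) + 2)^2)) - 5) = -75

Step 1. [-5*((5*(((-x) + 2)^2)) - 5) = -75] divide by the outer -5, so div: (5*(((-x) + 2)^2)) - 5 = 15.
Step 2. [(5*(((-x) + 2)^2)) - 5 = 15] -5 is outermost — add 5 both sides ⇒ sub: 5*(((-x) + 2)^2) = 20.
Step 3. [5*(((-x) + 2)^2) = 20] 5·(inner) — divide through by 5. So div: ((-x) + 2)^2 = 4.
Step 4. [((-x) + 2)^2 = 4] 4 ≥ 0, LHS is (·)² — take ±√ ⇒ sqrt: (-x) + 2 = 2 or -2.
Step 5. [(-x) + 2 = 2 or -2] peel the +2: subtract 2 from each side, so sub: -x = 0 or -4.
Step 6. [-x = 0 or -4] LHS negated; negate both sides. So neg: x = 0 or 4.

Answer: x ∈ {0, 4}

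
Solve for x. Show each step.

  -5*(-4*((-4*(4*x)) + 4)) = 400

Step 1. [-5*(-4*((-4*(4*x)) + 4)) = 400] divide by the outer -5, so div: -4*((-4*(4*x)) + 4) = -80.
Step 2. [-4*((-4*(4*x)) + 4) = -80] -4·(inner) — divide through by -4, so div: (-4*(4*x)) + 4 = 20.
Step 3. [(-4*(4*x)) + 4 = 20] the outer +4 inverts by subtracting 4. So sub: -4*(4*x) = 16.
Step 4. [-4*(4*x) = 16] -4·(inner) — divide through by -4. So div: 4*x = -4.
Step 5. [4*x = -4] LHS = 4·(…); ÷4 both sides, so div: x = -1.

Answer: x ∈ {-1}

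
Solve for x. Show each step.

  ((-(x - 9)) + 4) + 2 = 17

Step 1. [((-(x - 9)) + 4) + 2 = 17] subtract 2: x sits inside (… + 2). So sub: (-(x - 9)) + 4 = 15.
Step 2. [(-(x - 9)) + 4 = 15] +4 is outermost — subtract 4 both sides ⇒ sub: -(x - 9) = 11.
Step 3. [-(x - 9) = 11] LHS negated; negate both sides, so neg: x - 9 = -11.
Step 4. [x - 9 = -11] add 9: x sits inside (… - 9). So sub: x = -2.

Answer: x ∈ {-2}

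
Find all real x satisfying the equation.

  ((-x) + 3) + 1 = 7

Step 1. [((-x) + 3) + 1 = 7] subtract 1: x sits inside (… + 1), so sub: (-x) + 3 = 6.
Step 2. [(-x) + 3 = 6] subtract 3: x sits inside (… + 3) ⇒ sub: -x = 3.
Step 3. [-x = 3] flip signs both sides ⇒ neg: x = -3.

Answer: x ∈ {-3}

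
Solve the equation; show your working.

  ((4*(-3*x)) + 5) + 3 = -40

Step 1. [((4*(-3*x)) + 5) + 3 = -40] peel the +3: subtract 3 from each side ⇒ sub: (4*(-3*x)) + 5 = -43.
Step 2. [(4*(-3*x)) + 5 = -43] peel the +5: subtract 5 from each side, so sub: 4*(-3*x) = -48.
Step 3. [4*(-3*x) = -48] 4·(inner) — divide through by 4. So div: -3*x = -12.
Step 4. [-3*x = -12] -3·(inner) — divide through by -3. So div: x = 4.

Answer: x ∈ {4}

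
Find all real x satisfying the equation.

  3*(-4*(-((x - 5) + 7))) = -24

Step 1. [3*(-4*(-((x - 5) + 7))) = -24] 3·(inner) — divide through by 3, so div: -4*(-((x - 5) + 7)) = -8.
Step 2. [-4*(-((x - 5) + 7)) = -8] divide by the outer -4 ⇒ div: -((x - 5) + 7) = 2.
Step 3. [-((x - 5) + 7) = 2] LHS negated; negate both sides, so neg: (x - 5) + 7 = -2.
Step 4. [(x - 5) + 7 = -2] subtract 7: x sits inside (… + 7) ⇒ sub: x - 5 = -9.
Step 5. [x - 5 = -9] peel the -5: add 5 from each side, so sub: x = -4.

Answer: x ∈ {-4}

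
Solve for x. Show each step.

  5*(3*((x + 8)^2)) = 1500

Step 1. [5*(3*((x + 8)^2)) = 1500] leading coefficient 5: divide by 5. So div: 3*((x + 8)^2) = 300.
Step 2. [3*((x + 8)^2) = 300] 3·(inner) — divide through by 3. So div: (x + 8)^2 = 100.
Step 3. [(x + 8)^2 = 100] 100 ≥ 0, LHS is (·)² — take ±√. So sqrt: x + 8 = 10 or -10.
Step 4. [x + 8 = 10 or -10] +8 is outermost — subtract 8 both sides ⇒ sub: x = 2 or -18.

Answer: x ∈ {-18, 2}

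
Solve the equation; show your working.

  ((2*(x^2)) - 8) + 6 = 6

Step 1. [((2*(x^2)) - 8) + 6 = 6] +6 is outermost — subtract 6 both sides ⇒ sub: (2*(x^2)) - 8 = 0.
Step 2. [(2*(x^2)) - 8 = 0] peel the -8: add 8 from each side, so sub: 2*(x^2) = 8.
Step 3. [2*(x^2) = 8] LHS = 2·(…); ÷2 both sides ⇒ div: x^2 = 4.
Step 4. [x^2 = 4] √ both sides: 4 ≥ 0 gives two branches. So sqrt: x = 2 or -2.

Answer: x ∈ {-2, 2}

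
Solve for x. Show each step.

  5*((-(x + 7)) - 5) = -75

Step 1. [5*((-(x + 7)) - 5) = -75] 5 out front; divide by 5 ⇒ div: (-(x + 7)) - 5 = -15.
Step 2. [(-(x + 7)) - 5 = -15] the outer -5 inverts by adding 5. So sub: -(x + 7) = -10.
Step 3. [-(x + 7) = -10] leading − — multiply by −1. So neg: x + 7 = 10.
Step 4. [x + 7 = 10] subtract 7: x sits inside (… + 7). So sub: x = 3.

Answer: x ∈ {3}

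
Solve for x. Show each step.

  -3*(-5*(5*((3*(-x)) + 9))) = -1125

Step 1. [-3*(-5*(5*((3*(-x)) + 9))) = -1125] -3 out front; divide by -3. So div: -5*(5*((3*(-x)) + 9)) = 375.
Step 2. [-5*(5*((3*(-x)) + 9)) = 375] divide by the outer -5, so div: 5*((3*(-x)) + 9) = -75.
Step 3. [5*((3*(-x)) + 9) = -75] divide by the outer 5 ⇒ div: (3*(-x)) + 9 = -15.
Step 4. [(3*(-x)) + 9 = -15] peel the +9: subtract 9 from each side. So sub: 3*(-x) = -24.
Step 5. [3*(-x) = -24] 3 out front; divide by 3, so div: -x = -8.
Step 6. [-x = -8] LHS negated; negate both sides ⇒ neg: x = 8.

Answer: x ∈ {8}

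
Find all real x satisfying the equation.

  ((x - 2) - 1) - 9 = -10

Step 1. [((x - 2) - 1) - 9 = -10] the outer -9 inverts by adding 9, so sub: (x - 2) - 1 = -1.
Step 2. [(x - 2) - 1 = -1] add 1: x sits inside (… - 1), so sub: x - 2 = 0.
Step 3. [x - 2 = 0] 2 comes off first (add 2), so sub: x = 2.

Answer: x ∈ {2}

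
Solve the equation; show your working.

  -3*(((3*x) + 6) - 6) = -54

Step 1. [-3*(((3*x) + 6) - 6) = -54] -3 out front; divide by -3 ⇒ div: ((3*x) + 6) - 6 = 18.
Step 2. [((3*x) + 6) - 6 = 18] the outer -6 inverts by adding 6. So sub: (3*x) + 6 = 24.
Step 3. [(3*x) + 6 = 24] 3 | LHS and 3 | 24: pull 3 out, so factor: x + 2 = 8.
Step 4. [x + 2 = 8] +2 is outermost — subtract 2 both sides ⇒ sub: x = 6.

Answer: x ∈ {6}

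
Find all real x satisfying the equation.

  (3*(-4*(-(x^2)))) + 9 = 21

Step 1. [(3*(-4*(-(x^2)))) + 9 = 21] peel the +9: subtract 9 from each side ⇒ sub: 3*(-4*(-(x^2))) = 12.
Step 2. [3*(-4*(-(x^2))) = 12] 3 out front; divide by 3, so div: -4*(-(x^2)) = 4.
Step 3. [-4*(-(x^2)) = 4] -4·(inner) — divide through by -4, so div: -(x^2) = -1.
Step 4. [-(x^2) = -1] leading − — multiply by −1. So neg: x^2 = 1.
Step 5. [x^2 = 1] √ both sides: 1 ≥ 0 gives two branches ⇒ sqrt: x = 1 or -1.

Answer: x ∈ {-1, 1}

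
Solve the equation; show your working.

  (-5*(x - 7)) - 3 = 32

Step 1. [(-5*(x - 7)) - 3 = 32] the outer -3 inverts by adding 3 ⇒ sub: -5*(x - 7) = 35.
Step 2. [-5*(x - 7) = 35] leading coefficient -5: divide by -5. So div: x - 7 = -7.
Step 3. [x - 7 = -7] add 7: x sits inside (… - 7). So sub: x = 0.

Answer: x ∈ {0}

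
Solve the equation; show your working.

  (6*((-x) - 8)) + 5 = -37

Step 1. [(6*((-x) - 8)) + 5 = -37] subtract 5: x sits inside (… + 5), so sub: 6*((-x) - 8) = -42.
Step 2. [6*((-x) - 8) = -42] LHS = 6·(…); ÷6 both sides. So div: (-x) - 8 = -7.
Step 3. [(-x) - 8 = -7] the outer -8 inverts by adding 8, so sub: -x = 1.
Step 4. [-x = 1] flip signs both sides. So neg: x = -1.

Answer: x ∈ {-1}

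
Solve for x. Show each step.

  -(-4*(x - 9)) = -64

Step 1. [-(-4*(x - 9)) = -64] flip signs both sides, so neg: -4*(x - 9) = 64.
Step 2. [-4*(x - 9) = 64] -4·(inner) — divide through by -4 ⇒ div: x - 9 = -16.
Step 3. [x - 9 = -16] 9 comes off first (add 9) ⇒ sub: x = -7.

Answer: x ∈ {-7}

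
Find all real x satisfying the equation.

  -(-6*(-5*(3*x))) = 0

Step 1. [-(-6*(-5*(3*x))) = 0] LHS negated; negate both sides, so neg: -6*(-5*(3*x)) = 0.
Step 2. [-6*(-5*(3*x)) = 0] LHS = -6·(…); ÷-6 both sides, so div: -5*(3*x) = 0.
Step 3. [-5*(3*x) = 0] LHS = -5·(…); ÷-5 both sides. So div: 3*x = 0.
Step 4. [3*x = 0] 3 out front; divide by 3 ⇒ div: x = 0.

Answer: x ∈ {0}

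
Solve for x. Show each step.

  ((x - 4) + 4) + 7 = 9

Step 1. [((x - 4) + 4) + 7 = 9] 7 comes off first (subtract 7). So sub: (x - 4) + 4 = 2.
Step 2. [(x - 4) + 4 = 2] the outer +4 inverts by subtracting 4, so sub: x - 4 = -2.
Step 3. [x - 4 = -2] peel the -4: add 4 from each side ⇒ sub: x = 2.

Answer: x ∈ {2}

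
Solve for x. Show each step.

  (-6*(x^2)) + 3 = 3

Step 1. [(-6*(x^2)) + 3 = 3] subtract 3: x sits inside (… + 3) ⇒ sub: -6*(x^2) = 0.
Step 2. [-6*(x^2) = 0] leading coefficient -6: divide by -6. So div: x^2 = 0.
Step 3. [x^2 = 0] LHS squared, RHS 0 ≥ 0: apply √ (±). So sqrt: x = 0.

Answer: x ∈ {0}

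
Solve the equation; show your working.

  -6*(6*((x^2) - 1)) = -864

Step 1. [-6*(6*((x^2) - 1)) = -864] -6·(inner) — divide through by -6. So div: 6*((x^2) - 1) = 144.
Step 2. [6*((x^2) - 1) = 144] 6·(inner) — divide through by 6. So div: (x^2) - 1 = 24.
Step 3. [(x^2) - 1 = 24] peel the -1: add 1 from each side. So sub: x^2 = 25.
Step 4. [x^2 = 25] √ both sides: 25 ≥ 0 gives two branches ⇒ sqrt: x = 5 or -5.

Answer: x ∈ {-5, 5}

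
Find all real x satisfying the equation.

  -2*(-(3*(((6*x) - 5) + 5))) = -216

Step 1. [-2*(-(3*(((6*x) - 5) + 5))) = -216] -2 out front; divide by -2 ⇒ div: -(3*(((6*x) - 5) + 5)) = 108.
Step 2. [-(3*(((6*x) - 5) + 5)) = 108] leading − — multiply by −1, so neg: 3*(((6*x) - 5) + 5) = -108.
Step 3. [3*(((6*x) - 5) + 5) = -108] divide by the outer 3 ⇒ div: ((6*x) - 5) + 5 = -36.
Step 4. [((6*x) - 5) + 5 = -36] subtract 5: x sits inside (… + 5). So sub: (6*x) - 5 = -41.
Step 5. [(6*x) - 5 = -41] -5 is outermost — add 5 both sides ⇒ sub: 6*x = -36.
Step 6. [6*x = -36] leading coefficient 6: divide by 6, so div: x = -6.

Answer: x ∈ {-6}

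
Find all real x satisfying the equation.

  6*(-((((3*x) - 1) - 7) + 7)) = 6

Step 1. [6*(-((((3*x) - 1) - 7) + 7)) = 6] LHS = 6·(…); ÷6 both sides. So div: -((((3*x) - 1) - 7) + 7) = 1.
Step 2. [-((((3*x) - 1) - 7) + 7) = 1] flip signs both sides. So neg: (((3*x) - 1) - 7) + 7 = -1.
Step 3. [(((3*x) - 1) - 7) + 7 = -1] subtract 7: x sits inside (… + 7), so sub: ((3*x) - 1) - 7 = -8.
Step 4. [((3*x) - 1) - 7 = -8] add 7: x sits inside (… - 7). So sub: (3*x) - 1 = -1.
Step 5. [(3*x) - 1 = -1] 1 comes off first (add 1), so sub: 3*x = 0.
Step 6. [3*x = 0] 3 out front; divide by 3 ⇒ div: x = 0.

Answer: x ∈ {0}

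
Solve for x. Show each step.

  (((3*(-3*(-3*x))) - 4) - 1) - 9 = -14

Step 1. [(((3*(-3*(-3*x))) - 4) - 1) - 9 = -14] peel the -9: add 9 from each side, so sub: ((3*(-3*(-3*x))) - 4) - 1 = -5.
Step 2. [((3*(-3*(-3*x))) - 4) - 1 = -5] -1 is outermost — add 1 both sides, so sub: (3*(-3*(-3*x))) - 4 = -4.
Step 3. [(3*(-3*(-3*x))) - 4 = -4] peel the -4: add 4 from each side, so sub: 3*(-3*(-3*x)) = 0.
Step 4. [3*(-3*(-3*x)) = 0] leading coefficient 3: divide by 3 ⇒ div: -3*(-3*x) = 0.
Step 5. [-3*(-3*x) = 0] LHS = -3·(…); ÷-3 both sides ⇒ div: -3*x = 0.
Step 6. [-3*x = 0] divide by the outer -3, so div: x = 0.

Answer: x ∈ {0}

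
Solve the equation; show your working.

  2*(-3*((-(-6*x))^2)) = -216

Step 1. [2*(-3*((-(-6*x))^2)) = -216] leading coefficient 2: divide by 2. So div: -3*((-(-6*x))^2) = -108.
Step 2. [-3*((-(-6*x))^2) = -108] leading coefficient -3: divide by -3, so div: (-(-6*x))^2 = 36.
Step 3. [(-(-6*x))^2 = 36] 36 ≥ 0, LHS is (·)² — take ±√, so sqrt: -(-6*x) = 6 or -6.
Step 4. [-(-6*x) = 6 or -6] flip signs both sides, so neg: -6*x = -6 or 6.
Step 5. [-6*x = -6 or 6] divide by the outer -6 ⇒ div: x = 1 or -1.

Answer: x ∈ {-1, 1}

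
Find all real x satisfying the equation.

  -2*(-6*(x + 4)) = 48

Step 1. [-2*(-6*(x + 4)) = 48] leading coefficient -2: divide by -2, so div: -6*(x + 4) = -24.
Step 2. [-6*(x + 4) = -24] divide by the outer -6, so div: x + 4 = 4.
Step 3. [x + 4 = 4] 4 comes off first (subtract 4), so sub: x = 0.

Answer: x ∈ {0}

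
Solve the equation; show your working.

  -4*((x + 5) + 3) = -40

Step 1. [-4*((x + 5) + 3) = -40] divide by the outer -4 ⇒ div: (x + 5) + 3 = 10.
Step 2. [(x + 5) + 3 = 10] subtract 3: x sits inside (… + 3). So sub: x + 5 = 7.
Step 3. [x + 5 = 7] subtract 5: x sits inside (… + 5), so sub: x = 2.

Answer: x ∈ {2}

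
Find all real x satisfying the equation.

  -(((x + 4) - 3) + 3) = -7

Step 1. [-(((x + 4) - 3) + 3) = -7] LHS negated; negate both sides ⇒ neg: ((x + 4) - 3) + 3 = 7.
Step 2. [((x + 4) - 3) + 3 = 7] 3 comes off first (subtract 3), so sub: (x + 4) - 3 = 4.
Step 3. [(x + 4) - 3 = 4] the outer -3 inverts by adding 3. So sub: x + 4 = 7.
Step 4. [x + 4 = 7] subtract 4: x sits inside (… + 4). So sub: x = 3.

Answer: x ∈ {3}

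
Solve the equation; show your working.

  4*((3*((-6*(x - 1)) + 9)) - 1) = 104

Step 1. [4*((3*((-6*(x - 1)) + 9)) - 1) = 104] LHS = 4·(…); ÷4 both sides ⇒ div: (3*((-6*(x - 1)) + 9)) - 1 = 26.
Step 2. [(3*((-6*(x - 1)) + 9)) - 1 = 26] -1 is outermost — add 1 both sides ⇒ sub: 3*((-6*(x - 1)) + 9) = 27.
Step 3. [3*((-6*(x - 1)) + 9) = 27] 3 out front; divide by 3 ⇒ div: (-6*(x - 1)) + 9 = 9.
Step 4. [(-6*(x - 1)) + 9 = 9] subtract 9: x sits inside (… + 9) ⇒ sub: -6*(x - 1) = 0.
Step 5. [-6*(x - 1) = 0] -6·(inner) — divide through by -6. So div: x - 1 = 0.
Step 6. [x - 1 = 0] the outer -1 inverts by adding 1. So sub: x = 1.

Answer: x ∈ {1}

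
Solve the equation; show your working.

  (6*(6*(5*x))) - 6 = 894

Step 1. [(6*(6*(5*x))) - 6 = 894] common factor 6 (LHS and 894) — divide through, so factor: (6*(5*x)) - 1 = 149.
Step 2. [(6*(5*x)) - 1 = 149] -1 is outermost — add 1 both sides ⇒ sub: 6*(5*x) = 150.
Step 3. [6*(5*x) = 150] divide by the outer 6 ⇒ div: 5*x = 25.
Step 4. [5*x = 25] 5·(inner) — divide through by 5. So div: x = 5.

Answer: x ∈ {5}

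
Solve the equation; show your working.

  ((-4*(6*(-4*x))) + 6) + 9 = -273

Step 1. [((-4*(6*(-4*x))) + 6) + 9 = -273] +9 is outermost — subtract 9 both sides. So sub: (-4*(6*(-4*x))) + 6 = -282.
Step 2. [(-4*(6*(-4*x))) + 6 = -282] peel the +6: subtract 6 from each side, so sub: -4*(6*(-4*x)) = -288.
Step 3. [-4*(6*(-4*x)) = -288] -4 out front; divide by -4 ⇒ div: 6*(-4*x) = 72.
Step 4. [6*(-4*x) = 72] LHS = 6·(…); ÷6 both sides, so div: -4*x = 12.
Step 5. [-4*x = 12] -4 out front; divide by -4 ⇒ div: x = -3.

Answer: x ∈ {-3}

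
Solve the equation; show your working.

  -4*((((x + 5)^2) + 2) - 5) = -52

Step 1. [-4*((((x + 5)^2) + 2) - 5) = -52] LHS = -4·(…); ÷-4 both sides. So div: (((x + 5)^2) + 2) - 5 = 13.
Step 2. [(((x + 5)^2) + 2) - 5 = 13] -5 is outermost — add 5 both sides ⇒ sub: ((x + 5)^2) + 2 = 18.
Step 3. [((x + 5)^2) + 2 = 18] the outer +2 inverts by subtracting 2. So sub: (x + 5)^2 = 16.
Step 4. [(x + 5)^2 = 16] LHS squared, RHS 16 ≥ 0: apply √ (±), so sqrt: x + 5 = 4 or -4.
Step 5. [x + 5 = 4 or -4] 5 comes off first (subtract 5). So sub: x = -1 or -9.

Answer: x ∈ {-9, -1}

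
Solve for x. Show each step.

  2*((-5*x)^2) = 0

Step 1. [2*((-5*x)^2) = 0] 2·(inner) — divide through by 2. So div: (-5*x)^2 = 0.
Step 2. [(-5*x)^2 = 0] 0 ≥ 0, LHS is (·)² — take ±√, so sqrt: -5*x = 0.
Step 3. [-5*x = 0] leading coefficient -5: divide by -5, so div: x = 0.

Answer: x ∈ {0}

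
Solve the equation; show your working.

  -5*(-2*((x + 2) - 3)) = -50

Step 1. [-5*(-2*((x + 2) - 3)) = -50] -5 out front; divide by -5 ⇒ div: -2*((x + 2) - 3) = 10.
Step 2. [-2*((x + 2) - 3) = 10] LHS = -2·(…); ÷-2 both sides, so div: (x + 2) - 3 = -5.
Step 3. [(x + 2) - 3 = -5] peel the -3: add 3 from each side ⇒ sub: x + 2 = -2.
Step 4. [x + 2 = -2] 2 comes off first (subtract 2), so sub: x = -4.

Answer: x ∈ {-4}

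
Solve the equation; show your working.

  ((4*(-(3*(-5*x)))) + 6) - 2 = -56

Step 1. [((4*(-(3*(-5*x)))) + 6) - 2 = -56] -2 is outermost — add 2 both sides ⇒ sub: (4*(-(3*(-5*x)))) + 6 = -54.
Step 2. [(4*(-(3*(-5*x)))) + 6 = -54] peel the +6: subtract 6 from each side. So sub: 4*(-(3*(-5*x))) = -60.
Step 3. [4*(-(3*(-5*x))) = -60] LHS = 4·(…); ÷4 both sides. So div: -(3*(-5*x)) = -15.
Step 4. [-(3*(-5*x)) = -15] flip signs both sides ⇒ neg: 3*(-5*x) = 15.
Step 5. [3*(-5*x) = 15] LHS = 3·(…); ÷3 both sides ⇒ div: -5*x = 5.
Step 6. [-5*x = 5] -5·(inner) — divide through by -5 ⇒ div: x = -1.

Answer: x ∈ {-1}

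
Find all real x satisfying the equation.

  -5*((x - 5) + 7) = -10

Step 1. [-5*((x - 5) + 7) = -10] leading coefficient -5: divide by -5 ⇒ div: (x - 5) + 7 = 2.
Step 2. [(x - 5) + 7 = 2] 7 comes off first (subtract 7). So sub: x - 5 = -5.
Step 3. [x - 5 = -5] 5 comes off first (add 5) ⇒ sub: x = 0.

Answer: x ∈ {0}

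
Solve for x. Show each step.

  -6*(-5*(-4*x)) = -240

Step 1. [-6*(-5*(-4*x)) = -240] -6 out front; divide by -6. So div: -5*(-4*x) = 40.
Step 2. [-5*(-4*x) = 40] leading coefficient -5: divide by -5 ⇒ div: -4*x = -8.
Step 3. [-4*x = -8] leading coefficient -4: divide by -4 ⇒ div: x = 2.

Answer: x ∈ {2}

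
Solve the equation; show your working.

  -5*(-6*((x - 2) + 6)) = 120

Step 1. [-5*(-6*((x - 2) + 6)) = 120] leading coefficient -5: divide by -5, so div: -6*((x - 2) + 6) = -24.
Step 2. [-6*((x - 2) + 6) = -24] LHS = -6·(…); ÷-6 both sides. So div: (x - 2) + 6 = 4.
Step 3. [(x - 2) + 6 = 4] subtract 6: x sits inside (… + 6), so sub: x - 2 = -2.
Step 4. [x - 2 = -2] peel the -2: add 2 from each side. So sub: x = 0.

Answer: x ∈ {0}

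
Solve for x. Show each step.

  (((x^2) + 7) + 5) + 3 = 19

Step 1. [(((x^2) + 7) + 5) + 3 = 19] peel the +3: subtract 3 from each side ⇒ sub: ((x^2) + 7) + 5 = 16.
Step 2. [((x^2) + 7) + 5 = 16] subtract 5: x sits inside (… + 5) ⇒ sub: (x^2) + 7 = 11.
Step 3. [(x^2) + 7 = 11] 7 comes off first (subtract 7), so sub: x^2 = 4.
Step 4. [x^2 = 4] √ both sides: 4 ≥ 0 gives two branches. So sqrt: x = 2 or -2.

Answer: x ∈ {-2, 2}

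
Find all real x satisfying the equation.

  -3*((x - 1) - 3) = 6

Step 1. [-3*((x - 1) - 3) = 6] divide by the outer -3. So div: (x - 1) - 3 = -2.
Step 2. [(x - 1) - 3 = -2] -3 is outermost — add 3 both sides ⇒ sub: x - 1 = 1.
Step 3. [x - 1 = 1] 1 comes off first (add 1) ⇒ sub: x = 2.

Answer: x ∈ {2}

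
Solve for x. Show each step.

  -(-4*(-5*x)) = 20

Step 1. [-(-4*(-5*x)) = 20] leading − — multiply by −1, so neg: -4*(-5*x) = -20.
Step 2. [-4*(-5*x) = -20] leading coefficient -4: divide by -4 ⇒ div: -5*x = 5.
Step 3. [-5*x = 5] -5·(inner) — divide through by -5, so div: x = -1.

Answer: x ∈ {-1}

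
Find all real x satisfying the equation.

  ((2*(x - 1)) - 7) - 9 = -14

Step 1. [((2*(x - 1)) - 7) - 9 = -14] -9 is outermost — add 9 both sides ⇒ sub: (2*(x - 1)) - 7 = -5.
Step 2. [(2*(x - 1)) - 7 = -5] 7 comes off first (add 7), so sub: 2*(x - 1) = 2.
Step 3. [2*(x - 1) = 2] 2·(inner) — divide through by 2. So div: x - 1 = 1.
Step 4. [x - 1 = 1] 1 comes off first (add 1) ⇒ sub: x = 2.

Answer: x ∈ {2}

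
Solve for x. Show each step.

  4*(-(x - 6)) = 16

Step 1. [4*(-(x - 6)) = 16] divide by the outer 4, so div: -(x - 6) = 4.
Step 2. [-(x - 6) = 4] flip signs both sides. So neg: x - 6 = -4.
Step 3. [x - 6 = -4] add 6: x sits inside (… - 6) ⇒ sub: x = 2.

Answer: x ∈ {2}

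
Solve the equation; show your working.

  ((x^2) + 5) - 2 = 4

Step 1. [((x^2) + 5) - 2 = 4] peel the -2: add 2 from each side. So sub: (x^2) + 5 = 6.
Step 2. [(x^2) + 5 = 6] 5 comes off first (subtract 5), so sub: x^2 = 1.
Step 3. [x^2 = 1] √ both sides: 1 ≥ 0 gives two branches. So sqrt: x = 1 or -1.

Answer: x ∈ {-1, 1}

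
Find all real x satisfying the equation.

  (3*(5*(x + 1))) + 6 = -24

Step 1. [(3*(5*(x + 1))) + 6 = -24] +6 is outermost — subtract 6 both sides, so sub: 3*(5*(x + 1)) = -30.
Step 2. [3*(5*(x + 1)) = -30] 3·(inner) — divide through by 3, so div: 5*(x + 1) = -10.
Step 3. [5*(x + 1) = -10] 5 out front; divide by 5. So div: x + 1 = -2.
Step 4. [x + 1 = -2] +1 is outermost — subtract 1 both sides ⇒ sub: x = -3.

Answer: x ∈ {-3}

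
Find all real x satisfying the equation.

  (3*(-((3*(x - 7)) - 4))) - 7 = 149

Step 1. [(3*(-((3*(x - 7)) - 4))) - 7 = 149] -7 is outermost — add 7 both sides. So sub: 3*(-((3*(x - 7)) - 4)) = 156.
Step 2. [3*(-((3*(x - 7)) - 4)) = 156] 3 out front; divide by 3 ⇒ div: -((3*(x - 7)) - 4) = 52.
Step 3. [-((3*(x - 7)) - 4) = 52] LHS negated; negate both sides, so neg: (3*(x - 7)) - 4 = -52.
Step 4. [(3*(x - 7)) - 4 = -52] -4 is outermost — add 4 both sides ⇒ sub: 3*(x - 7) = -48.
Step 5. [3*(x - 7) = -48] LHS = 3·(…); ÷3 both sides ⇒ div: x - 7 = -16.
Step 6. [x - 7 = -16] -7 is outermost — add 7 both sides, so sub: x = -9.

Answer: x ∈ {-9}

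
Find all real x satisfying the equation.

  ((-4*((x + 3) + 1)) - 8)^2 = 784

Step 1. [((-4*((x + 3) + 1)) - 8)^2 = 784] LHS squared, RHS 784 ≥ 0: apply √ (±), so sqrt: (-4*((x + 3) + 1)) - 8 = 28 or -28.
Step 2. [(-4*((x + 3) + 1)) - 8 = 28 or -28] -4 | LHS and -4 | 28 or -28: pull -4 out, so factor: ((x + 3) + 1) + 2 = -7 or 7.
Step 3. [((x + 3) + 1) + 2 = -7 or 7] 2 comes off first (subtract 2), so sub: (x + 3) + 1 = -9 or 5.
Step 4. [(x + 3) + 1 = -9 or 5] peel the +1: subtract 1 from each side, so sub: x + 3 = -10 or 4.
Step 5. [x + 3 = -10 or 4] 3 comes off first (subtract 3), so sub: x = -13 or 1.

Answer: x ∈ {-13, 1}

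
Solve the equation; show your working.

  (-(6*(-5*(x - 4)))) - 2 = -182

Step 1. [(-(6*(-5*(x - 4)))) - 2 = -182] the outer -2 inverts by adding 2. So sub: -(6*(-5*(x - 4))) = -180.
Step 2. [-(6*(-5*(x - 4))) = -180] LHS negated; negate both sides ⇒ neg: 6*(-5*(x - 4)) = 180.
Step 3. [6*(-5*(x - 4)) = 180] leading coefficient 6: divide by 6 ⇒ div: -5*(x - 4) = 30.
Step 4. [-5*(x - 4) = 30] LHS = -5·(…); ÷-5 both sides ⇒ div: x - 4 = -6.
Step 5. [x - 4 = -6] -4 is outermost — add 4 both sides. So sub: x = -2.

Answer: x ∈ {-2}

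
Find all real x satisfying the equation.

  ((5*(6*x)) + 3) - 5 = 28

Step 1. [((5*(6*x)) + 3) - 5 = 28] the outer -5 inverts by adding 5, so sub: (5*(6*x)) + 3 = 33.
Step 2. [(5*(6*x)) + 3 = 33] 3 comes off first (subtract 3) ⇒ sub: 5*(6*x) = 30.
Step 3. [5*(6*x) = 30] 5·(inner) — divide through by 5 ⇒ div: 6*x = 6.
Step 4. [6*x = 6] leading coefficient 6: divide by 6 ⇒ div: x = 1.

Answer: x ∈ {1}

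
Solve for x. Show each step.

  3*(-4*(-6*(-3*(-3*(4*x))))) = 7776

Step 1. [3*(-4*(-6*(-3*(-3*(4*x))))) = 7776] 3·(inner) — divide through by 3 ⇒ div: -4*(-6*(-3*(-3*(4*x)))) = 2592.
Step 2. [-4*(-6*(-3*(-3*(4*x)))) = 2592] leading coefficient -4: divide by -4. So div: -6*(-3*(-3*(4*x))) = -648.
Step 3. [-6*(-3*(-3*(4*x))) = -648] -6·(inner) — divide through by -6 ⇒ div: -3*(-3*(4*x)) = 108.
Step 4. [-3*(-3*(4*x)) = 108] divide by the outer -3 ⇒ div: -3*(4*x) = -36.
Step 5. [-3*(4*x) = -36] divide by the outer -3. So div: 4*x = 12.
Step 6. [4*x = 12] 4 out front; divide by 4, so div: x = 3.

Answer: x ∈ {3}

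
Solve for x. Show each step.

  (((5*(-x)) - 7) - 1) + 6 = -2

Step 1. [(((5*(-x)) - 7) - 1) + 6 = -2] peel the +6: subtract 6 from each side ⇒ sub: ((5*(-x)) - 7) - 1 = -8.
Step 2. [((5*(-x)) - 7) - 1 = -8] add 1: x sits inside (… - 1), so sub: (5*(-x)) - 7 = -7.
Step 3. [(5*(-x)) - 7 = -7] the outer -7 inverts by adding 7. So sub: 5*(-x) = 0.
Step 4. [5*(-x) = 0] 5·(inner) — divide through by 5, so div: -x = 0.
Step 5. [-x = 0] leading − — multiply by −1. So neg: x = 0.

Answer: x ∈ {0}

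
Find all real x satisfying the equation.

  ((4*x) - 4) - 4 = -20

Step 1. [((4*x) - 4) - 4 = -20] the outer -4 inverts by adding 4, so sub: (4*x) - 4 = -16.
Step 2. [(4*x) - 4 = -16] peel the -4: add 4 from each side. So sub: 4*x = -12.
Step 3. [4*x = -12] leading coefficient 4: divide by 4. So div: x = -3.

Answer: x ∈ {-3}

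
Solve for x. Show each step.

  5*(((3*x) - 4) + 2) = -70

Step 1. [5*(((3*x) - 4) + 2) = -70] divide by the outer 5. So div: ((3*x) - 4) + 2 = -14.
Step 2. [((3*x) - 4) + 2 = -14] 2 comes off first (subtract 2) ⇒ sub: (3*x) - 4 = -16.
Step 3. [(3*x) - 4 = -16] -4 is outermost — add 4 both sides, so sub: 3*x = -12.
Step 4. [3*x = -12] LHS = 3·(…); ÷3 both sides. So div: x = -4.

Answer: x ∈ {-4}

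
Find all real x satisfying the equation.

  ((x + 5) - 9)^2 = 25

Step 1. [((x + 5) - 9)^2 = 25] √ both sides: 25 ≥ 0 gives two branches, so sqrt: (x + 5) - 9 = 5 or -5.
Step 2. [(x + 5) - 9 = 5 or -5] -9 is outermost — add 9 both sides. So sub: x + 5 = 14 or 4.
Step 3. [x + 5 = 14 or 4] +5 is outermost — subtract 5 both sides, so sub: x = 9 or -1.

Answer: x ∈ {-1, 9}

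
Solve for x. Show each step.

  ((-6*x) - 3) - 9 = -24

Step 1. [((-6*x) - 3) - 9 = -24] add 9: x sits inside (… - 9), so sub: (-6*x) - 3 = -15.
Step 2. [(-6*x) - 3 = -15] -3 is outermost — add 3 both sides. So sub: -6*x = -12.
Step 3. [-6*x = -12] leading coefficient -6: divide by -6. So div: x = 2.

Answer: x ∈ {2}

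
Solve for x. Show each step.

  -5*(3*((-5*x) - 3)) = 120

Step 1. [-5*(3*((-5*x) - 3)) = 120] leading coefficient -5: divide by -5, so div: 3*((-5*x) - 3) = -24.
Step 2. [3*((-5*x) - 3) = -24] 3·(inner) — divide through by 3. So div: (-5*x) - 3 = -8.
Step 3. [(-5*x) - 3 = -8] the outer -3 inverts by adding 3. So sub: -5*x = -5.
Step 4. [-5*x = -5] -5·(inner) — divide through by -5, so div: x = 1.

Answer: x ∈ {1}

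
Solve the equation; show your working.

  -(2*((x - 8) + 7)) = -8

Step 1. [-(2*((x - 8) + 7)) = -8] flip signs both sides ⇒ neg: 2*((x - 8) + 7) = 8.
Step 2. [2*((x - 8) + 7) = 8] leading coefficient 2: divide by 2 ⇒ div: (x - 8) + 7 = 4.
Step 3. [(x - 8) + 7 = 4] peel the +7: subtract 7 from each side, so sub: x - 8 = -3.
Step 4. [x - 8 = -3] peel the -8: add 8 from each side, so sub: x = 5.

Answer: x ∈ {5}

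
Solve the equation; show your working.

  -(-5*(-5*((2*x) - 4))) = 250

Step 1. [-(-5*(-5*((2*x) - 4))) = 250] leading − — multiply by −1, so neg: -5*(-5*((2*x) - 4)) = -250.
Step 2. [-5*(-5*((2*x) - 4)) = -250] LHS = -5·(…); ÷-5 both sides, so div: -5*((2*x) - 4) = 50.
Step 3. [-5*((2*x) - 4) = 50] LHS = -5·(…); ÷-5 both sides, so div: (2*x) - 4 = -10.
Step 4. [(2*x) - 4 = -10] common factor 2 (LHS and -10) — divide through. So factor: x - 2 = -5.
Step 5. [x - 2 = -5] -2 is outermost — add 2 both sides. So sub: x = -3.

Answer: x ∈ {-3}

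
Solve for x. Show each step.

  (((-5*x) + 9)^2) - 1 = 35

Step 1. [(((-5*x) + 9)^2) - 1 = 35] 1 comes off first (add 1). So sub: ((-5*x) + 9)^2 = 36.
Step 2. [((-5*x) + 9)^2 = 36] LHS squared, RHS 36 ≥ 0: apply √ (±) ⇒ sqrt: (-5*x) + 9 = 6 or -6.
Step 3. [(-5*x) + 9 = 6 or -6] the outer +9 inverts by subtracting 9, so sub: -5*x = -3 or -15.
Step 4. [-5*x = -3 or -15] -5 out front; divide by -5 ⇒ div: x = 3/5 or 3.

Answer: x ∈ {3/5, 3}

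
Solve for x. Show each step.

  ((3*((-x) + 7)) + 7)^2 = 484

Step 1. [((3*((-x) + 7)) + 7)^2 = 484] 484 ≥ 0, LHS is (·)² — take ±√, so sqrt: (3*((-x) + 7)) + 7 = 22 or -22.
Step 2. [(3*((-x) + 7)) + 7 = 22 or -22] subtract 7: x sits inside (… + 7) ⇒ sub: 3*((-x) + 7) = 15 or -29.
Step 3. [3*((-x) + 7) = 15 or -29] leading coefficient 3: divide by 3. So div: (-x) + 7 = 5 or -29/3.
Step 4. [(-x) + 7 = 5 or -29/3] subtract 7: x sits inside (… + 7) ⇒ sub: -x = -2 or -50/3.
Step 5. [-x = -2 or -50/3] LHS negated; negate both sides. So neg: x = 2 or 50/3.

Answer: x ∈ {2, 50/3}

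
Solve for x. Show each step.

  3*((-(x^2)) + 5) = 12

Step 1. [3*((-(x^2)) + 5) = 12] 3·(inner) — divide through by 3. So div: (-(x^2)) + 5 = 4.
Step 2. [(-(x^2)) + 5 = 4] the outer +5 inverts by subtracting 5, so sub: -(x^2) = -1.
Step 3. [-(x^2) = -1] leading − — multiply by −1, so neg: x^2 = 1.
Step 4. [x^2 = 1] √ both sides: 1 ≥ 0 gives two branches, so sqrt: x = 1 or -1.

Answer: x ∈ {-1, 1}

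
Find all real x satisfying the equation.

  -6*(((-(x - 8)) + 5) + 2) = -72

Step 1. [-6*(((-(x - 8)) + 5) + 2) = -72] leading coefficient -6: divide by -6, so div: ((-(x - 8)) + 5) + 2 = 12.
Step 2. [((-(x - 8)) + 5) + 2 = 12] +2 is outermost — subtract 2 both sides. So sub: (-(x - 8)) + 5 = 10.
Step 3. [(-(x - 8)) + 5 = 10] the outer +5 inverts by subtracting 5, so sub: -(x - 8) = 5.
Step 4. [-(x - 8) = 5] LHS negated; negate both sides. So neg: x - 8 = -5.
Step 5. [x - 8 = -5] 8 comes off first (add 8). So sub: x = 3.

Answer: x ∈ {3}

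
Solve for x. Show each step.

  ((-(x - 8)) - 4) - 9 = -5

Step 1. [((-(x - 8)) - 4) - 9 = -5] add 9: x sits inside (… - 9). So sub: (-(x - 8)) - 4 = 4.
Step 2. [(-(x - 8)) - 4 = 4] add 4: x sits inside (… - 4) ⇒ sub: -(x - 8) = 8.
Step 3. [-(x - 8) = 8] flip signs both sides ⇒ neg: x - 8 = -8.
Step 4. [x - 8 = -8] peel the -8: add 8 from each side, so sub: x = 0.

Answer: x ∈ {0}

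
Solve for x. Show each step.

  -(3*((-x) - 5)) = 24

Step 1. [-(3*((-x) - 5)) = 24] flip signs both sides. So neg: 3*((-x) - 5) = -24.
Step 2. [3*((-x) - 5) = -24] 3 out front; divide by 3, so div: (-x) - 5 = -8.
Step 3. [(-x) - 5 = -8] 5 comes off first (add 5). So sub: -x = -3.
Step 4. [-x = -3] leading − — multiply by −1 ⇒ neg: x = 3.

Answer: x ∈ {3}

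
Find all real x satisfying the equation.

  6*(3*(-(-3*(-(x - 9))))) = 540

Step 1. [6*(3*(-(-3*(-(x - 9))))) = 540] LHS = 6·(…); ÷6 both sides ⇒ div: 3*(-(-3*(-(x - 9)))) = 90.
Step 2. [3*(-(-3*(-(x - 9)))) = 90] leading coefficient 3: divide by 3, so div: -(-3*(-(x - 9))) = 30.
Step 3. [-(-3*(-(x - 9))) = 30] leading − — multiply by −1. So neg: -3*(-(x - 9)) = -30.
Step 4. [-3*(-(x - 9)) = -30] divide by the outer -3 ⇒ div: -(x - 9) = 10.
Step 5. [-(x - 9) = 10] flip signs both sides. So neg: x - 9 = -10.
Step 6. [x - 9 = -10] peel the -9: add 9 from each side ⇒ sub: x = -1.

Answer: x ∈ {-1}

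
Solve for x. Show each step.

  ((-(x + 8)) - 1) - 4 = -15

Step 1. [((-(x + 8)) - 1) - 4 = -15] peel the -4: add 4 from each side ⇒ sub: (-(x + 8)) - 1 = -11.
Step 2. [(-(x + 8)) - 1 = -11] 1 comes off first (add 1), so sub: -(x + 8) = -10.
Step 3. [-(x + 8) = -10] LHS negated; negate both sides ⇒ neg: x + 8 = 10.
Step 4. [x + 8 = 10] subtract 8: x sits inside (… + 8) ⇒ sub: x = 2.

Answer: x ∈ {2}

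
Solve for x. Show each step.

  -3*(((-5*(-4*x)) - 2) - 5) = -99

Step 1. [-3*(((-5*(-4*x)) - 2) - 5) = -99] -3 out front; divide by -3 ⇒ div: ((-5*(-4*x)) - 2) - 5 = 33.
Step 2. [((-5*(-4*x)) - 2) - 5 = 33] the outer -5 inverts by adding 5. So sub: (-5*(-4*x)) - 2 = 38.
Step 3. [(-5*(-4*x)) - 2 = 38] the outer -2 inverts by adding 2, so sub: -5*(-4*x) = 40.
Step 4. [-5*(-4*x) = 40] leading coefficient -5: divide by -5 ⇒ div: -4*x = -8.
Step 5. [-4*x = -8] leading coefficient -4: divide by -4 ⇒ div: x = 2.

Answer: x ∈ {2}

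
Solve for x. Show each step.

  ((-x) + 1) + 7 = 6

Step 1. [((-x) + 1) + 7 = 6] subtract 7: x sits inside (… + 7) ⇒ sub: (-x) + 1 = -1.
Step 2. [(-x) + 1 = -1] 1 comes off first (subtract 1), so sub: -x = -2.
Step 3. [-x = -2] flip signs both sides, so neg: x = 2.

Answer: x ∈ {2}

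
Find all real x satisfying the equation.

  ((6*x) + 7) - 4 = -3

Step 1. [((6*x) + 7) - 4 = -3] the outer -4 inverts by adding 4 ⇒ sub: (6*x) + 7 = 1.
Step 2. [(6*x) + 7 = 1] +7 is outermost — subtract 7 both sides, so sub: 6*x = -6.
Step 3. [6*x = -6] 6 out front; divide by 6. So div: x = -1.

Answer: x ∈ {-1}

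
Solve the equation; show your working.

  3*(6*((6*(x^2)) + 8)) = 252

Step 1. [3*(6*((6*(x^2)) + 8)) = 252] LHS = 3·(…); ÷3 both sides, so div: 6*((6*(x^2)) + 8) = 84.
Step 2. [6*((6*(x^2)) + 8) = 84] 6·(inner) — divide through by 6. So div: (6*(x^2)) + 8 = 14.
Step 3. [(6*(x^2)) + 8 = 14] subtract 8: x sits inside (… + 8) ⇒ sub: 6*(x^2) = 6.
Step 4. [6*(x^2) = 6] divide by the outer 6. So div: x^2 = 1.
Step 5. [x^2 = 1] √ both sides: 1 ≥ 0 gives two branches ⇒ sqrt: x = 1 or -1.

Answer: x ∈ {-1, 1}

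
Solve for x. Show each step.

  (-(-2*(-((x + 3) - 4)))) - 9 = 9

Step 1. [(-(-2*(-((x + 3) - 4)))) - 9 = 9] -9 is outermost — add 9 both sides. So sub: -(-2*(-((x + 3) - 4))) = 18.
Step 2. [-(-2*(-((x + 3) - 4))) = 18] flip signs both sides. So neg: -2*(-((x + 3) - 4)) = -18.
Step 3. [-2*(-((x + 3) - 4)) = -18] -2·(inner) — divide through by -2, so div: -((x + 3) - 4) = 9.
Step 4. [-((x + 3) - 4) = 9] LHS negated; negate both sides, so neg: (x + 3) - 4 = -9.
Step 5. [(x + 3) - 4 = -9] 4 comes off first (add 4). So sub: x + 3 = -5.
Step 6. [x + 3 = -5] subtract 3: x sits inside (… + 3) ⇒ sub: x = -8.

Answer: x ∈ {-8}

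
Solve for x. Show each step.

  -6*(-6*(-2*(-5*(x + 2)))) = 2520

Step 1. [-6*(-6*(-2*(-5*(x + 2)))) = 2520] leading coefficient -6: divide by -6, so div: -6*(-2*(-5*(x + 2))) = -420.
Step 2. [-6*(-2*(-5*(x + 2))) = -420] LHS = -6·(…); ÷-6 both sides. So div: -2*(-5*(x + 2)) = 70.
Step 3. [-2*(-5*(x + 2)) = 70] divide by the outer -2, so div: -5*(x + 2) = -35.
Step 4. [-5*(x + 2) = -35] -5 out front; divide by -5, so div: x + 2 = 7.
Step 5. [x + 2 = 7] the outer +2 inverts by subtracting 2. So sub: x = 5.

Answer: x ∈ {5}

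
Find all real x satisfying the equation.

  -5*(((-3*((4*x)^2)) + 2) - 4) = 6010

Step 1. [-5*(((-3*((4*x)^2)) + 2) - 4) = 6010] divide by the outer -5. So div: ((-3*((4*x)^2)) + 2) - 4 = -1202.
Step 2. [((-3*((4*x)^2)) + 2) - 4 = -1202] 4 comes off first (add 4). So sub: (-3*((4*x)^2)) + 2 = -1198.
Step 3. [(-3*((4*x)^2)) + 2 = -1198] +2 is outermost — subtract 2 both sides, so sub: -3*((4*x)^2) = -1200.
Step 4. [-3*((4*x)^2) = -1200] -3·(inner) — divide through by -3 ⇒ div: (4*x)^2 = 400.
Step 5. [(4*x)^2 = 400] 400 ≥ 0, LHS is (·)² — take ±√. So sqrt: 4*x = 20 or -20.
Step 6. [4*x = 20 or -20] 4·(inner) — divide through by 4, so div: x = 5 or -5.

Answer: x ∈ {-5, 5}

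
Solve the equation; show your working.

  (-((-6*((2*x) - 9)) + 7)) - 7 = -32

Step 1. [(-((-6*((2*x) - 9)) + 7)) - 7 = -32] the outer -7 inverts by adding 7, so sub: -((-6*((2*x) - 9)) + 7) = -25.
Step 2. [-((-6*((2*x) - 9)) + 7) = -25] LHS negated; negate both sides ⇒ neg: (-6*((2*x) - 9)) + 7 = 25.
Step 3. [(-6*((2*x) - 9)) + 7 = 25] peel the +7: subtract 7 from each side. So sub: -6*((2*x) - 9) = 18.
Step 4. [-6*((2*x) - 9) = 18] leading coefficient -6: divide by -6, so div: (2*x) - 9 = -3.
Step 5. [(2*x) - 9 = -3] 9 comes off first (add 9) ⇒ sub: 2*x = 6.
Step 6. [2*x = 6] 2 out front; divide by 2 ⇒ div: x = 3.

Answer: x ∈ {3}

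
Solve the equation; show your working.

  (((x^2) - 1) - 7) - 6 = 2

Step 1. [(((x^2) - 1) - 7) - 6 = 2] peel the -6: add 6 from each side ⇒ sub: ((x^2) - 1) - 7 = 8.
Step 2. [((x^2) - 1) - 7 = 8] -7 is outermost — add 7 both sides. So sub: (x^2) - 1 = 15.
Step 3. [(x^2) - 1 = 15] 1 comes off first (add 1), so sub: x^2 = 16.
Step 4. [x^2 = 16] √ both sides: 16 ≥ 0 gives two branches, so sqrt: x = 4 or -4.

Answer: x ∈ {-4, 4}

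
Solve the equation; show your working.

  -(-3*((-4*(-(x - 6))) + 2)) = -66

Step 1. [-(-3*((-4*(-(x - 6))) + 2)) = -66] LHS negated; negate both sides ⇒ neg: -3*((-4*(-(x - 6))) + 2) = 66.
Step 2. [-3*((-4*(-(x - 6))) + 2) = 66] LHS = -3·(…); ÷-3 both sides ⇒ div: (-4*(-(x - 6))) + 2 = -22.
Step 3. [(-4*(-(x - 6))) + 2 = -22] the outer +2 inverts by subtracting 2 ⇒ sub: -4*(-(x - 6)) = -24.
Step 4. [-4*(-(x - 6)) = -24] -4·(inner) — divide through by -4. So div: -(x - 6) = 6.
Step 5. [-(x - 6) = 6] LHS negated; negate both sides ⇒ neg: x - 6 = -6.
Step 6. [x - 6 = -6] peel the -6: add 6 from each side. So sub: x = 0.

Answer: x ∈ {0}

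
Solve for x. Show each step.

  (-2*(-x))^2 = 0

Step 1. [(-2*(-x))^2 = 0] √ both sides: 0 ≥ 0 gives two branches ⇒ sqrt: -2*(-x) = 0.
Step 2. [-2*(-x) = 0] LHS = -2·(…); ÷-2 both sides, so div: -x = 0.
Step 3. [-x = 0] leading − — multiply by −1 ⇒ neg: x = 0.

Answer: x ∈ {0}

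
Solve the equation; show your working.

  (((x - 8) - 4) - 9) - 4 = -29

Step 1. [(((x - 8) - 4) - 9) - 4 = -29] the outer -4 inverts by adding 4, so sub: ((x - 8) - 4) - 9 = -25.
Step 2. [((x - 8) - 4) - 9 = -25] peel the -9: add 9 from each side ⇒ sub: (x - 8) - 4 = -16.
Step 3. [(x - 8) - 4 = -16] 4 comes off first (add 4). So sub: x - 8 = -12.
Step 4. [x - 8 = -12] -8 is outermost — add 8 both sides ⇒ sub: x = -4.

Answer: x ∈ {-4}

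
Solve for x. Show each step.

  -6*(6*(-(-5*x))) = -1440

Step 1. [-6*(6*(-(-5*x))) = -1440] leading coefficient -6: divide by -6. So div: 6*(-(-5*x)) = 240.
Step 2. [6*(-(-5*x)) = 240] divide by the outer 6, so div: -(-5*x) = 40.
Step 3. [-(-5*x) = 40] flip signs both sides, so neg: -5*x = -40.
Step 4. [-5*x = -40] divide by the outer -5, so div: x = 8.

Answer: x ∈ {8}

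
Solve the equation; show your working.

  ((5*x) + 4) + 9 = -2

Step 1. [((5*x) + 4) + 9 = -2] subtract 9: x sits inside (… + 9) ⇒ sub: (5*x) + 4 = -11.
Step 2. [(5*x) + 4 = -11] peel the +4: subtract 4 from each side ⇒ sub: 5*x = -15.
Step 3. [5*x = -15] 5·(inner) — divide through by 5. So div: x = -3.

Answer: x ∈ {-3}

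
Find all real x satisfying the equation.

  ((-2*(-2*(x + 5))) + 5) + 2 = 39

Step 1. [((-2*(-2*(x + 5))) + 5) + 2 = 39] peel the +2: subtract 2 from each side ⇒ sub: (-2*(-2*(x + 5))) + 5 = 37.
Step 2. [(-2*(-2*(x + 5))) + 5 = 37] peel the +5: subtract 5 from each side, so sub: -2*(-2*(x + 5)) = 32.
Step 3. [-2*(-2*(x + 5)) = 32] leading coefficient -2: divide by -2 ⇒ div: -2*(x + 5) = -16.
Step 4. [-2*(x + 5) = -16] LHS = -2·(…); ÷-2 both sides. So div: x + 5 = 8.
Step 5. [x + 5 = 8] 5 comes off first (subtract 5) ⇒ sub: x = 3.

Answer: x ∈ {3}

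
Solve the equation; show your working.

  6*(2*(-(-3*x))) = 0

Step 1. [6*(2*(-(-3*x))) = 0] leading coefficient 6: divide by 6 ⇒ div: 2*(-(-3*x)) = 0.
Step 2. [2*(-(-3*x)) = 0] leading coefficient 2: divide by 2. So div: -(-3*x) = 0.
Step 3. [-(-3*x) = 0] flip signs both sides ⇒ neg: -3*x = 0.
Step 4. [-3*x = 0] divide by the outer -3, so div: x = 0.

Answer: x ∈ {0}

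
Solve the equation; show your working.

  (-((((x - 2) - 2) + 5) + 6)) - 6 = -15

Step 1. [(-((((x - 2) - 2) + 5) + 6)) - 6 = -15] add 6: x sits inside (… - 6). So sub: -((((x - 2) - 2) + 5) + 6) = -9.
Step 2. [-((((x - 2) - 2) + 5) + 6) = -9] leading − — multiply by −1, so neg: (((x - 2) - 2) + 5) + 6 = 9.
Step 3. [(((x - 2) - 2) + 5) + 6 = 9] subtract 6: x sits inside (… + 6). So sub: ((x - 2) - 2) + 5 = 3.
Step 4. [((x - 2) - 2) + 5 = 3] the outer +5 inverts by subtracting 5. So sub: (x - 2) - 2 = -2.
Step 5. [(x - 2) - 2 = -2] -2 is outermost — add 2 both sides. So sub: x - 2 = 0.
Step 6. [x - 2 = 0] 2 comes off first (add 2) ⇒ sub: x = 2.

Answer: x ∈ {2}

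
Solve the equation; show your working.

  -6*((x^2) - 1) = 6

Step 1. [-6*((x^2) - 1) = 6] divide by the outer -6 ⇒ div: (x^2) - 1 = -1.
Step 2. [(x^2) - 1 = -1] 1 comes off first (add 1). So sub: x^2 = 0.
Step 3. [x^2 = 0] LHS squared, RHS 0 ≥ 0: apply √ (±). So sqrt: x = 0.

Answer: x ∈ {0}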